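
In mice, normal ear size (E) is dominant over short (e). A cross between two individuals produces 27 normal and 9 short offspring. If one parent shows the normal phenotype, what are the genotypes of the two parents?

Observed offspring: 27 normal, 9 short
The observed ratio simplifies to 3:1. Short (ee) offspring appear, so each parent must contribute one e allele. The parent stated to show normal carries E, so it is Ee. The other parent is then either Ee or ee: Ee × ee would give a 1:1 split, whereas Ee × Ee gives 3:1 — matching the data. So both parents are heterozygous (Ee × Ee).
Parent genotypes: Ee × Ee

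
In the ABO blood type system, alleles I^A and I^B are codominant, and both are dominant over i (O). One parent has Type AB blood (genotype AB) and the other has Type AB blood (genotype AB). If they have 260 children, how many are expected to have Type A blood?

Cross: AB × AB
Possible offspring genotypes: 1 AA, 2 AB, 1 BB
Blood type counts: 1 Type A, 2 Type AB, 1 Type B
Probability of Type A: 1/4
Expected count = 1/4 × 260 = 65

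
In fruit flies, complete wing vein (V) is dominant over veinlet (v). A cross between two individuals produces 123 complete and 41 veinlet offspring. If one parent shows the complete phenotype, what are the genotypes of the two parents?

Observed offspring: 123 complete, 41 veinlet
The observed ratio simplifies to 3:1. Veinlet (vv) offspring appear, so each parent must contribute one v allele. The parent stated to show complete carries V, so it is Vv. The other parent is then either Vv or vv: Vv × vv would give a 1:1 split, whereas Vv × Vv gives 3:1 — matching the data. So both parents are heterozygous (Vv × Vv).
Parent genotypes: Vv × Vv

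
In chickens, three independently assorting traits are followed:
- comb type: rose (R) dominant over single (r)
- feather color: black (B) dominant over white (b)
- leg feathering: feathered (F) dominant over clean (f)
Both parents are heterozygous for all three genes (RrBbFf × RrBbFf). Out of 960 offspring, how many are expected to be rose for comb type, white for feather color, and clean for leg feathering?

Trihybrid cross: RrBbFf × RrBbFf
Each trait segregates independently with a 3:1 phenotypic ratio, so each gene contributes 3/4 (dominant) or 1/4 (recessive).
Target: rose (comb type), white (feather color), clean (leg feathering)
Probability = product of independent per-trait probabilities
= 3/4 × 1/4 × 1/4 = 3/64
Expected count = 3/64 × 960 = 45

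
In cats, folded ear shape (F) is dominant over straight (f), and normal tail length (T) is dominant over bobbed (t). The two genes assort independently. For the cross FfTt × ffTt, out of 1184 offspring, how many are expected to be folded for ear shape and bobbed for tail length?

Dihybrid cross FfTt × ffTt — consider each gene separately:
ear shape: Ff × ff → 2 Ff, 2 ff → 2 F_ : 2 ff (out of 4)
tail length: Tt × Tt → 1 TT, 2 Tt, 1 tt → 3 T_ : 1 tt (out of 4)
Looking for: folded (F_) and bobbed (tt)
P(folded) = 2/4, P(bobbed) = 1/4
P(both) = 2/4 × 1/4 = 2/16 = 1/8
Expected count = 1/8 × 1184 = 148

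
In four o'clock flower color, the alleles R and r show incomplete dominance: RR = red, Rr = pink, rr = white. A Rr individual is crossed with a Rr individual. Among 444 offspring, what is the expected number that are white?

Punnett square for Rr × Rr:
Offspring genotypes: 1 RR, 2 Rr, 1 rr
Phenotype counts: 1 red, 2 pink, 1 white
white: 1 out of 4 → fraction 1/4
Expected count = 1/4 × 444 = 111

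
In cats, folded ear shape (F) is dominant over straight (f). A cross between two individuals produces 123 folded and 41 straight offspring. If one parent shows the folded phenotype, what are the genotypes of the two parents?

Observed offspring: 123 folded, 41 straight
The observed ratio simplifies to 3:1. Straight (ff) offspring appear, so each parent must contribute one f allele. The parent stated to show folded carries F, so it is Ff. The other parent is then either Ff or ff: Ff × ff would give a 1:1 split, whereas Ff × Ff gives 3:1 — matching the data. So both parents are heterozygous (Ff × Ff).
Parent genotypes: Ff × Ff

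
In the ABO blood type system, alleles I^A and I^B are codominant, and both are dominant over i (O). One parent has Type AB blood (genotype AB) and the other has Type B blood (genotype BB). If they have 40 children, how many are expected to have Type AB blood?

Cross: AB × BB
Possible offspring genotypes: 2 AB, 2 BB
Blood type counts: 2 Type AB, 2 Type B
Probability of Type AB: 2/4 = 1/2
Expected count = 1/2 × 40 = 20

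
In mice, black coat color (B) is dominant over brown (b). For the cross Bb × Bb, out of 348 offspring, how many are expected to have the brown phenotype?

Punnett square for Bb × Bb:
Offspring genotypes: 1 BB, 2 Bb, 1 bb
Total offspring: 4
Count with target: 1
Probability: 1/4
Expected count = 1/4 × 348 = 87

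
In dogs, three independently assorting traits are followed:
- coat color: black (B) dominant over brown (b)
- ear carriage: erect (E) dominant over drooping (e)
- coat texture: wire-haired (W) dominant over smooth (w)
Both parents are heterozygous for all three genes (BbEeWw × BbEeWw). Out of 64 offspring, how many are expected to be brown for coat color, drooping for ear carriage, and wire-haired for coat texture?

Trihybrid cross: BbEeWw × BbEeWw
Each trait segregates independently with a 3:1 phenotypic ratio, so each gene contributes 3/4 (dominant) or 1/4 (recessive).
Target: brown (coat color), drooping (ear carriage), wire-haired (coat texture)
Probability = product of independent per-trait probabilities
= 1/4 × 1/4 × 3/4 = 3/64
Expected count = 3/64 × 64 = 3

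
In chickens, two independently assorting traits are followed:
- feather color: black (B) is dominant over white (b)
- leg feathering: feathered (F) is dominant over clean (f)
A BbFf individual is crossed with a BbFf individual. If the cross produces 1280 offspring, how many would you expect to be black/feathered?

Dihybrid cross BbFf × BbFf — consider each gene separately:
feather color: Bb × Bb → 1 BB, 2 Bb, 1 bb → 3 B_ : 1 bb (out of 4)
leg feathering: Ff × Ff → 1 FF, 2 Ff, 1 ff → 3 F_ : 1 ff (out of 4)
Combine (counts out of 4 × 4 = 16): black/feathered (B_F_) = 3×3 = 9; black/clean (B_ff) = 3×1 = 3; white/feathered (bbF_) = 1×3 = 3; white/clean (bbff) = 1×1 = 1
Phenotype counts (out of 16): 9 black/feathered, 3 black/clean, 3 white/feathered, 1 white/clean
black/feathered: 9 out of 16 → fraction 9/16
Expected count = 9/16 × 1280 = 720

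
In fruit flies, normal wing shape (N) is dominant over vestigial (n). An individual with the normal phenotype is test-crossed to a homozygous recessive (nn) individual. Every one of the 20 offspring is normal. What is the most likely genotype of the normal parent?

Test cross: ? × nn
All offspring are normal.
If the unknown parent were heterozygous (Nn), about half of 20 offspring would be vestigial; none are. The unknown parent is most likely homozygous dominant (NN).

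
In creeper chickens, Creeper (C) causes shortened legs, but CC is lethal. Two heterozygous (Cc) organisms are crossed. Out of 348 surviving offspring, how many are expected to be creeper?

Cross: Cc × Cc
Punnett square offspring (before lethality): 1 CC, 2 Cc, 1 cc
The CC genotype is lethal (embryos die); surviving offspring: 2 Cc, 1 cc
creeper: 2 out of 3 → fraction 2/3
Expected count = 2/3 × 348 = 232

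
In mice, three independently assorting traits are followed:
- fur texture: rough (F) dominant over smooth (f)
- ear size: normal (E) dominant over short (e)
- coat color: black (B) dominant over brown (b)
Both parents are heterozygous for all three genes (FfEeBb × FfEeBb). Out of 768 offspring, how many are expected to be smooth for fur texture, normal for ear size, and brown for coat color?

Trihybrid cross: FfEeBb × FfEeBb
Each trait segregates independently with a 3:1 phenotypic ratio, so each gene contributes 3/4 (dominant) or 1/4 (recessive).
Target: smooth (fur texture), normal (ear size), brown (coat color)
Probability = product of independent per-trait probabilities
= 1/4 × 3/4 × 1/4 = 3/64
Expected count = 3/64 × 768 = 36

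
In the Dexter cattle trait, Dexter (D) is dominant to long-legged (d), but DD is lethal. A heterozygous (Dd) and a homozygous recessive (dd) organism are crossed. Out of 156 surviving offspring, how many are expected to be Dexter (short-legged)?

Cross: Dd × dd
Punnett square offspring (before lethality): 2 Dd, 2 dd
No DD offspring are produced in this cross.
Dexter (short-legged): 2 out of 4 → fraction 1/2
Expected count = 1/2 × 156 = 78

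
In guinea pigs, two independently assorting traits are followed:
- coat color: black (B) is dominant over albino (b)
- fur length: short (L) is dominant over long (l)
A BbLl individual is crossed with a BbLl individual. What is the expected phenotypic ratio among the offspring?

Dihybrid cross BbLl × BbLl — consider each gene separately:
coat color: Bb × Bb → 1 BB, 2 Bb, 1 bb → 3 B_ : 1 bb (out of 4)
fur length: Ll × Ll → 1 LL, 2 Ll, 1 ll → 3 L_ : 1 ll (out of 4)
Combine (counts out of 4 × 4 = 16): black/short (B_L_) = 3×3 = 9; black/long (B_ll) = 3×1 = 3; albino/short (bbL_) = 1×3 = 3; albino/long (bbll) = 1×1 = 1
Phenotype counts (out of 16): 9 black/short, 3 black/long, 3 albino/short, 1 albino/long
Ratio: 9 black/short : 3 black/long : 3 albino/short : 1 albino/long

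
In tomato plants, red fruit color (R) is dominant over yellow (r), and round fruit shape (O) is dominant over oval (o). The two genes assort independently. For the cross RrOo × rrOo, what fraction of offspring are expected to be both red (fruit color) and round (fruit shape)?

Dihybrid cross RrOo × rrOo — consider each gene separately:
fruit color: Rr × rr → 2 Rr, 2 rr → 2 R_ : 2 rr (out of 4)
fruit shape: Oo × Oo → 1 OO, 2 Oo, 1 oo → 3 O_ : 1 oo (out of 4)
Looking for: red (R_) and round (O_)
P(red) = 2/4, P(round) = 3/4
P(both) = 2/4 × 3/4 = 6/16 = 3/8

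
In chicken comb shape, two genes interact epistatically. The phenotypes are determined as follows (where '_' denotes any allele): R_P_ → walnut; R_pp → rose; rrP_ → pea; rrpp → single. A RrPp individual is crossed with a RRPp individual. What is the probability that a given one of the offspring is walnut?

Cross: RrPp × RRPp — consider each gene separately:
R gene: Rr × RR → 2 RR, 2 Rr → 4 R_ (out of 4)
P gene: Pp × Pp → 1 PP, 2 Pp, 1 pp → 3 P_ : 1 pp (out of 4)
Genotype classes (out of 4 × 4 = 16): R_P_ = 4×3 = 12; R_pp = 4×1 = 4
Apply the phenotype rules: R_P_ (12) → walnut; R_pp (4) → rose
Phenotype counts (out of 16): 12 walnut, 4 rose
walnut: 12 out of 16
Probability: 12/16 = 3/4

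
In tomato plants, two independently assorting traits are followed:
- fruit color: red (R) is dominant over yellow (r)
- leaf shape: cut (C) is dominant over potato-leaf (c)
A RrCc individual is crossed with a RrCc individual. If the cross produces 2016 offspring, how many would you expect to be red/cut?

Dihybrid cross RrCc × RrCc — consider each gene separately:
fruit color: Rr × Rr → 1 RR, 2 Rr, 1 rr → 3 R_ : 1 rr (out of 4)
leaf shape: Cc × Cc → 1 CC, 2 Cc, 1 cc → 3 C_ : 1 cc (out of 4)
Combine (counts out of 4 × 4 = 16): red/cut (R_C_) = 3×3 = 9; red/potato-leaf (R_cc) = 3×1 = 3; yellow/cut (rrC_) = 1×3 = 3; yellow/potato-leaf (rrcc) = 1×1 = 1
Phenotype counts (out of 16): 9 red/cut, 3 red/potato-leaf, 3 yellow/cut, 1 yellow/potato-leaf
red/cut: 9 out of 16 → fraction 9/16
Expected count = 9/16 × 2016 = 1134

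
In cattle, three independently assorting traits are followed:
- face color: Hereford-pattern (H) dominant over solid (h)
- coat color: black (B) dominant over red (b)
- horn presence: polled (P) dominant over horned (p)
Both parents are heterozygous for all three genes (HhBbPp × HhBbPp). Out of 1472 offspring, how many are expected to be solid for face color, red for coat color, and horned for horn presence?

Trihybrid cross: HhBbPp × HhBbPp
Each trait segregates independently with a 3:1 phenotypic ratio, so each gene contributes 3/4 (dominant) or 1/4 (recessive).
Target: solid (face color), red (coat color), horned (horn presence)
Probability = product of independent per-trait probabilities
= 1/4 × 1/4 × 1/4 = 1/64
Expected count = 1/64 × 1472 = 23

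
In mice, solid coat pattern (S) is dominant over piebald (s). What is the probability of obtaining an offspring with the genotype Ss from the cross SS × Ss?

Punnett square for SS × Ss:
Offspring genotypes: 2 SS, 2 Ss
Total offspring: 4
Count with target: 2
Probability: 2/4 = 1/2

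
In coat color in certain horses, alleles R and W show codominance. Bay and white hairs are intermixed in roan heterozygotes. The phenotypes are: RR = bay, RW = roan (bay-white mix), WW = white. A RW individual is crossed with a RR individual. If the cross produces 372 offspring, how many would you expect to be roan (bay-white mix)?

Punnett square for RW × RR:
Offspring genotypes: 2 RR, 2 RW
Phenotype counts: 2 bay, 2 roan (bay-white mix)
roan (bay-white mix): 2 out of 4 → fraction 1/2
Expected count = 1/2 × 372 = 186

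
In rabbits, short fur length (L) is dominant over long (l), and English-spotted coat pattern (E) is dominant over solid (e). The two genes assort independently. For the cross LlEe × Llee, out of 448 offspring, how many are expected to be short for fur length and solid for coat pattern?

Dihybrid cross LlEe × Llee — consider each gene separately:
fur length: Ll × Ll → 1 LL, 2 Ll, 1 ll → 3 L_ : 1 ll (out of 4)
coat pattern: Ee × ee → 2 Ee, 2 ee → 2 E_ : 2 ee (out of 4)
Looking for: short (L_) and solid (ee)
P(short) = 3/4, P(solid) = 2/4
P(both) = 3/4 × 2/4 = 6/16 = 3/8
Expected count = 3/8 × 448 = 168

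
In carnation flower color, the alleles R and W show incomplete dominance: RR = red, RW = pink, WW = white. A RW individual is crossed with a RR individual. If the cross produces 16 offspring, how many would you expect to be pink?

Punnett square for RW × RR:
Offspring genotypes: 2 RR, 2 RW
Phenotype counts: 2 red, 2 pink
pink: 2 out of 4 → fraction 1/2
Expected count = 1/2 × 16 = 8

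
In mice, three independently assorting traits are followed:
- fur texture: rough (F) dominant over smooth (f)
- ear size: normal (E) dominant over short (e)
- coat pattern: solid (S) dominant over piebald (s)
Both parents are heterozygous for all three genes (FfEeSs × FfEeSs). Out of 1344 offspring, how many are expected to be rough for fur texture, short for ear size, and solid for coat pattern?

Trihybrid cross: FfEeSs × FfEeSs
Each trait segregates independently with a 3:1 phenotypic ratio, so each gene contributes 3/4 (dominant) or 1/4 (recessive).
Target: rough (fur texture), short (ear size), solid (coat pattern)
Probability = product of independent per-trait probabilities
= 3/4 × 1/4 × 3/4 = 9/64
Expected count = 9/64 × 1344 = 189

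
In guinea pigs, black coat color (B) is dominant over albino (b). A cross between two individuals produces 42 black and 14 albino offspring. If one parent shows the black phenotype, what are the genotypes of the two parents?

Observed offspring: 42 black, 14 albino
The observed ratio simplifies to 3:1. Albino (bb) offspring appear, so each parent must contribute one b allele. The parent stated to show black carries B, so it is Bb. The other parent is then either Bb or bb: Bb × bb would give a 1:1 split, whereas Bb × Bb gives 3:1 — matching the data. So both parents are heterozygous (Bb × Bb).
Parent genotypes: Bb × Bb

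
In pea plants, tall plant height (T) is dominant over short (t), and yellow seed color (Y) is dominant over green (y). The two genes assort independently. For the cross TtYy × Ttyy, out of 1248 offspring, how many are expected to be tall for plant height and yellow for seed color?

Dihybrid cross TtYy × Ttyy — consider each gene separately:
plant height: Tt × Tt → 1 TT, 2 Tt, 1 tt → 3 T_ : 1 tt (out of 4)
seed color: Yy × yy → 2 Yy, 2 yy → 2 Y_ : 2 yy (out of 4)
Looking for: tall (T_) and yellow (Y_)
P(tall) = 3/4, P(yellow) = 2/4
P(both) = 3/4 × 2/4 = 6/16 = 3/8
Expected count = 3/8 × 1248 = 468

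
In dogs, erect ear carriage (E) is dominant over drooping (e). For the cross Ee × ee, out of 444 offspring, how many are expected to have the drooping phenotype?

Punnett square for Ee × ee:
Offspring genotypes: 2 Ee, 2 ee
Total offspring: 4
Count with target: 2
Probability: 2/4 = 1/2
Expected count = 1/2 × 444 = 222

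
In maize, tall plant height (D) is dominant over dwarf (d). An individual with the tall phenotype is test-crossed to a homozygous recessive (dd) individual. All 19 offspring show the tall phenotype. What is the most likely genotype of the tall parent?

Test cross: ? × dd
All offspring are tall.
If the unknown parent were heterozygous (Dd), about half of 19 offspring would be dwarf; none are. The unknown parent is most likely homozygous dominant (DD).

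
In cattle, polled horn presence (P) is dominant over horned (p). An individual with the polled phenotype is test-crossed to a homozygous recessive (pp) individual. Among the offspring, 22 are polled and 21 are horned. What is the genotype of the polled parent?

Test cross: ? × pp
Offspring: 22 polled, 21 horned — approximately 1:1.
A 1:1 ratio in a test cross indicates the unknown parent is heterozygous (Pp).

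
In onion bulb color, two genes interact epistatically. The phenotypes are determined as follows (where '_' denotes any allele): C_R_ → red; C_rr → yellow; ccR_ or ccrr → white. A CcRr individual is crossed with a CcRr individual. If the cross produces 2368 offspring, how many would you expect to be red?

Cross: CcRr × CcRr — consider each gene separately:
C gene: Cc × Cc → 1 CC, 2 Cc, 1 cc → 3 C_ : 1 cc (out of 4)
R gene: Rr × Rr → 1 RR, 2 Rr, 1 rr → 3 R_ : 1 rr (out of 4)
Genotype classes (out of 4 × 4 = 16): C_R_ = 3×3 = 9; C_rr = 3×1 = 3; ccR_ = 1×3 = 3; ccrr = 1×1 = 1
Apply the phenotype rules: C_R_ (9) → red; C_rr (3) → yellow; ccR_ (3) + ccrr (1) → white
Phenotype counts (out of 16): 9 red, 3 yellow, 4 white
red: 9 out of 16 → fraction 9/16
Expected count = 9/16 × 2368 = 1332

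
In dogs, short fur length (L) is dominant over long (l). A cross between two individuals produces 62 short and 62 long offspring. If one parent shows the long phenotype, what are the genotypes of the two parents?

Observed offspring: 62 short, 62 long
The observed ratio simplifies to 1:1. One parent shows long, so its genotype must be ll. A 1:1 offspring split requires the other parent to be heterozygous (Ll).
Parent genotypes: ll × Ll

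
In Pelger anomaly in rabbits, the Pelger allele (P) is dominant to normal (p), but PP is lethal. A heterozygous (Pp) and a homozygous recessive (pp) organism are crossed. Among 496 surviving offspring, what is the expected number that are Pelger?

Cross: Pp × pp
Punnett square offspring (before lethality): 2 Pp, 2 pp
No PP offspring are produced in this cross.
Pelger: 2 out of 4 → fraction 1/2
Expected count = 1/2 × 496 = 248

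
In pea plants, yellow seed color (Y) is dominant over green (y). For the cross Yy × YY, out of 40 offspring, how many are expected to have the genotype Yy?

Punnett square for Yy × YY:
Offspring genotypes: 2 YY, 2 Yy
Total offspring: 4
Count with target: 2
Probability: 2/4 = 1/2
Expected count = 1/2 × 40 = 20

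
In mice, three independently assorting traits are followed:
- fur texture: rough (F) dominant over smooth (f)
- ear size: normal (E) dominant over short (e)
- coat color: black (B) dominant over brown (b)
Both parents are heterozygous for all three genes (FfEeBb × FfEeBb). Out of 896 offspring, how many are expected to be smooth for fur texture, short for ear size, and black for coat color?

Trihybrid cross: FfEeBb × FfEeBb
Each trait segregates independently with a 3:1 phenotypic ratio, so each gene contributes 3/4 (dominant) or 1/4 (recessive).
Target: smooth (fur texture), short (ear size), black (coat color)
Probability = product of independent per-trait probabilities
= 1/4 × 1/4 × 3/4 = 3/64
Expected count = 3/64 × 896 = 42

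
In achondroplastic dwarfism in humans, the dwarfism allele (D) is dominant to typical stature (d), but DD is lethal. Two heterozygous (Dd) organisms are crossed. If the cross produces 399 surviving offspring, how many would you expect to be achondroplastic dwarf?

Cross: Dd × Dd
Punnett square offspring (before lethality): 1 DD, 2 Dd, 1 dd
The DD genotype is lethal (embryos die); surviving offspring: 2 Dd, 1 dd
achondroplastic dwarf: 2 out of 3 → fraction 2/3
Expected count = 2/3 × 399 = 266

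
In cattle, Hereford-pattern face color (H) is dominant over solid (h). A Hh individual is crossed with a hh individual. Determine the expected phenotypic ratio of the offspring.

Punnett square for Hh × hh:
Offspring genotypes: 2 Hh, 2 hh
Hereford-pattern: 2, solid: 2
Ratio: 1:1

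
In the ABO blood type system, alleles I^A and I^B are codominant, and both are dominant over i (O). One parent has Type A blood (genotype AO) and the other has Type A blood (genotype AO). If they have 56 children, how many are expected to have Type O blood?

Cross: AO × AO
Possible offspring genotypes: 1 AA, 2 AO, 1 OO
Blood type counts: 3 Type A, 1 Type O
Probability of Type O: 1/4
Expected count = 1/4 × 56 = 14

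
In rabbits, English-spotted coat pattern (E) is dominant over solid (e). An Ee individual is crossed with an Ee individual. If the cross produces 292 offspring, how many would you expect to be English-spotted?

Punnett square for Ee × Ee:
Offspring genotypes: 1 EE, 2 Ee, 1 ee
English-spotted: 3, solid: 1
English-spotted: 3 out of 4 → fraction 3/4
Expected count = 3/4 × 292 = 219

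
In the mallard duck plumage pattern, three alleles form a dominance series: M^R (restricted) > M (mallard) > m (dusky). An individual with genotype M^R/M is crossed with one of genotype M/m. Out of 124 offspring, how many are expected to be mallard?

Cross: M^R/M × M/m
Allele dominance: M^R > M > m
Offspring genotypes: 1 M^R/M, 1 M^R/m, 1 M/M, 1 M/m
Phenotype counts: 2 restricted, 2 mallard
mallard: 2 out of 4 → fraction 1/2
Expected count = 1/2 × 124 = 62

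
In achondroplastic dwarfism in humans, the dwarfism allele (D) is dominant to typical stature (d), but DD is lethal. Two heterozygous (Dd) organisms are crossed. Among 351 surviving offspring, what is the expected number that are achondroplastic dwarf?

Cross: Dd × Dd
Punnett square offspring (before lethality): 1 DD, 2 Dd, 1 dd
The DD genotype is lethal (embryos die); surviving offspring: 2 Dd, 1 dd
achondroplastic dwarf: 2 out of 3 → fraction 2/3
Expected count = 2/3 × 351 = 234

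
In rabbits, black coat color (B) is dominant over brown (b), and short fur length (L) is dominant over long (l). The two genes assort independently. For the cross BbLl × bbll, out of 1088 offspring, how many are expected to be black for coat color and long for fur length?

Dihybrid cross BbLl × bbll — consider each gene separately:
coat color: Bb × bb → 2 Bb, 2 bb → 2 B_ : 2 bb (out of 4)
fur length: Ll × ll → 2 Ll, 2 ll → 2 L_ : 2 ll (out of 4)
Looking for: black (B_) and long (ll)
P(black) = 2/4, P(long) = 2/4
P(both) = 2/4 × 2/4 = 4/16 = 1/4
Expected count = 1/4 × 1088 = 272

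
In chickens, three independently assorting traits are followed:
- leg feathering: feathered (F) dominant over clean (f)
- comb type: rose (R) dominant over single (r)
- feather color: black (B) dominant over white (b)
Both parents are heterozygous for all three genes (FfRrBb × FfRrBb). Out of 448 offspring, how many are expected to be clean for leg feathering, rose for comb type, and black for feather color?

Trihybrid cross: FfRrBb × FfRrBb
Each trait segregates independently with a 3:1 phenotypic ratio, so each gene contributes 3/4 (dominant) or 1/4 (recessive).
Target: clean (leg feathering), rose (comb type), black (feather color)
Probability = product of independent per-trait probabilities
= 1/4 × 3/4 × 3/4 = 9/64
Expected count = 9/64 × 448 = 63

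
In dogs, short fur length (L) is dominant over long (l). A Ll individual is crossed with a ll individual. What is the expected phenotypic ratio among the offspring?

Punnett square for Ll × ll:
Offspring genotypes: 2 Ll, 2 ll
short: 2, long: 2
Ratio: 1:1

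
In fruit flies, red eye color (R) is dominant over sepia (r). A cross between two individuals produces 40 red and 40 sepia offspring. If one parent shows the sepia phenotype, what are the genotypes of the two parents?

Observed offspring: 40 red, 40 sepia
The observed ratio simplifies to 1:1. One parent shows sepia, so its genotype must be rr. A 1:1 offspring split requires the other parent to be heterozygous (Rr).
Parent genotypes: rr × Rr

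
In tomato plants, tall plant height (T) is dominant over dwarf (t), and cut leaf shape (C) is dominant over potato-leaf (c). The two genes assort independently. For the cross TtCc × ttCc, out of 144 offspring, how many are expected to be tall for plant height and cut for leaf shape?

Dihybrid cross TtCc × ttCc — consider each gene separately:
plant height: Tt × tt → 2 Tt, 2 tt → 2 T_ : 2 tt (out of 4)
leaf shape: Cc × Cc → 1 CC, 2 Cc, 1 cc → 3 C_ : 1 cc (out of 4)
Looking for: tall (T_) and cut (C_)
P(tall) = 2/4, P(cut) = 3/4
P(both) = 2/4 × 3/4 = 6/16 = 3/8
Expected count = 3/8 × 144 = 54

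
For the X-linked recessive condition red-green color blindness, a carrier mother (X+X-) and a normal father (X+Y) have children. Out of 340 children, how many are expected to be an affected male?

Cross: X+X- × X+Y
Offspring: 1 X+X+, 1 X+Y, 1 X+X-, 1 X-Y
Probability of an affected male: 1/4
Expected count = 1/4 × 340 = 85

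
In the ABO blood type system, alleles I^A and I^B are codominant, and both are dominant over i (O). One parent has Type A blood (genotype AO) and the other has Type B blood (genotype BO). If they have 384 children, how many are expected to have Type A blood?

Cross: AO × BO
Possible offspring genotypes: 1 AB, 1 AO, 1 BO, 1 OO
Blood type counts: 1 Type AB, 1 Type A, 1 Type B, 1 Type O
Probability of Type A: 1/4
Expected count = 1/4 × 384 = 96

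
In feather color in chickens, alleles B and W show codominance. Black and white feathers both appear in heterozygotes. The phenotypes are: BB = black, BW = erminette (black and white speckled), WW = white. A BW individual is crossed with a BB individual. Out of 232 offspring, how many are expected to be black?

Punnett square for BW × BB:
Offspring genotypes: 2 BB, 2 BW
Phenotype counts: 2 black, 2 erminette (black and white speckled)
black: 2 out of 4 → fraction 1/2
Expected count = 1/2 × 232 = 116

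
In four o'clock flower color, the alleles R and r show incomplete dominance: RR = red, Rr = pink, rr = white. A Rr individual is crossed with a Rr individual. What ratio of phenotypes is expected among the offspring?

Punnett square for Rr × Rr:
Offspring genotypes: 1 RR, 2 Rr, 1 rr
Phenotype counts: 1 red, 2 pink, 1 white
Ratio: 1 red : 2 pink : 1 white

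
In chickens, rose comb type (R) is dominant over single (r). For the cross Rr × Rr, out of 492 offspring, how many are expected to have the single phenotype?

Punnett square for Rr × Rr:
Offspring genotypes: 1 RR, 2 Rr, 1 rr
Total offspring: 4
Count with target: 1
Probability: 1/4
Expected count = 1/4 × 492 = 123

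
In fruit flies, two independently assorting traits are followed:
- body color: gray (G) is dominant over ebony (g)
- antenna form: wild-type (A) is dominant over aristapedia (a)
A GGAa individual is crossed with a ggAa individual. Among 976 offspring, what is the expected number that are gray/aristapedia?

Dihybrid cross GGAa × ggAa — consider each gene separately:
body color: GG × gg → 4 Gg → 4 G_ (out of 4)
antenna form: Aa × Aa → 1 AA, 2 Aa, 1 aa → 3 A_ : 1 aa (out of 4)
Combine (counts out of 4 × 4 = 16): gray/wild-type (G_A_) = 4×3 = 12; gray/aristapedia (G_aa) = 4×1 = 4
Phenotype counts (out of 16): 12 gray/wild-type, 4 gray/aristapedia
gray/aristapedia: 4 out of 16 → fraction 1/4
Expected count = 1/4 × 976 = 244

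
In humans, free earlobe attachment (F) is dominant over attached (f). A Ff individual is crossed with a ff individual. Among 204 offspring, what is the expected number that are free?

Punnett square for Ff × ff:
Offspring genotypes: 2 Ff, 2 ff
free: 2, attached: 2
free: 2 out of 4 → fraction 1/2
Expected count = 1/2 × 204 = 102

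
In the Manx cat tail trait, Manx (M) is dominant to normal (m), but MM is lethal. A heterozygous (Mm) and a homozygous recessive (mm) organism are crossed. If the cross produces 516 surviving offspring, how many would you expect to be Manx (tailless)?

Cross: Mm × mm
Punnett square offspring (before lethality): 2 Mm, 2 mm
No MM offspring are produced in this cross.
Manx (tailless): 2 out of 4 → fraction 1/2
Expected count = 1/2 × 516 = 258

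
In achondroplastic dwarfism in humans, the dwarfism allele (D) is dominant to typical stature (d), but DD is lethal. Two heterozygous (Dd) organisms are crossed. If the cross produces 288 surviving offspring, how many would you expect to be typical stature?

Cross: Dd × Dd
Punnett square offspring (before lethality): 1 DD, 2 Dd, 1 dd
The DD genotype is lethal (embryos die); surviving offspring: 2 Dd, 1 dd
typical stature: 1 out of 3 → fraction 1/3
Expected count = 1/3 × 288 = 96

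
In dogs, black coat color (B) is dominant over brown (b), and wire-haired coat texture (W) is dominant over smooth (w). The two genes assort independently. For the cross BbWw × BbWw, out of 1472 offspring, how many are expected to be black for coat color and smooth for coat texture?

Dihybrid cross BbWw × BbWw — consider each gene separately:
coat color: Bb × Bb → 1 BB, 2 Bb, 1 bb → 3 B_ : 1 bb (out of 4)
coat texture: Ww × Ww → 1 WW, 2 Ww, 1 ww → 3 W_ : 1 ww (out of 4)
Looking for: black (B_) and smooth (ww)
P(black) = 3/4, P(smooth) = 1/4
P(both) = 3/4 × 1/4 = 3/16
Expected count = 3/16 × 1472 = 276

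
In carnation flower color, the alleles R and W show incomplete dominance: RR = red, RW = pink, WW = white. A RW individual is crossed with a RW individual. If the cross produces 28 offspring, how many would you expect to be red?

Punnett square for RW × RW:
Offspring genotypes: 1 RR, 2 RW, 1 WW
Phenotype counts: 1 red, 2 pink, 1 white
red: 1 out of 4 → fraction 1/4
Expected count = 1/4 × 28 = 7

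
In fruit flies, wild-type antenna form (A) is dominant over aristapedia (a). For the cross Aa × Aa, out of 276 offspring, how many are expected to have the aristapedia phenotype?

Punnett square for Aa × Aa:
Offspring genotypes: 1 AA, 2 Aa, 1 aa
Total offspring: 4
Count with target: 1
Probability: 1/4
Expected count = 1/4 × 276 = 69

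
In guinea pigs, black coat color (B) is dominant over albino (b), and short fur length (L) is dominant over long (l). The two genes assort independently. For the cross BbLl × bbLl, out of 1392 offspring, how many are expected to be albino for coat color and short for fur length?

Dihybrid cross BbLl × bbLl — consider each gene separately:
coat color: Bb × bb → 2 Bb, 2 bb → 2 B_ : 2 bb (out of 4)
fur length: Ll × Ll → 1 LL, 2 Ll, 1 ll → 3 L_ : 1 ll (out of 4)
Looking for: albino (bb) and short (L_)
P(albino) = 2/4, P(short) = 3/4
P(both) = 2/4 × 3/4 = 6/16 = 3/8
Expected count = 3/8 × 1392 = 522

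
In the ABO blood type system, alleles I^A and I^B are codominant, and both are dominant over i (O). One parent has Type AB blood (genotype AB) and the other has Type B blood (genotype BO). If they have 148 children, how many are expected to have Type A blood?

Cross: AB × BO
Possible offspring genotypes: 1 AB, 1 AO, 1 BB, 1 BO
Blood type counts: 1 Type AB, 1 Type A, 2 Type B
Probability of Type A: 1/4
Expected count = 1/4 × 148 = 37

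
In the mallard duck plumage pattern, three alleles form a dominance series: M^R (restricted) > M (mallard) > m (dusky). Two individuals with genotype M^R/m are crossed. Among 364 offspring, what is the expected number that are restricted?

Cross: M^R/m × M^R/m
Allele dominance: M^R > M > m
Offspring genotypes: 1 M^R/M^R, 2 M^R/m, 1 m/m
Phenotype counts: 3 restricted, 1 dusky
restricted: 3 out of 4 → fraction 3/4
Expected count = 3/4 × 364 = 273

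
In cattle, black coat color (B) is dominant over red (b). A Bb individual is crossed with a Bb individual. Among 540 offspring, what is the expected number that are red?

Punnett square for Bb × Bb:
Offspring genotypes: 1 BB, 2 Bb, 1 bb
black: 3, red: 1
red: 1 out of 4 → fraction 1/4
Expected count = 1/4 × 540 = 135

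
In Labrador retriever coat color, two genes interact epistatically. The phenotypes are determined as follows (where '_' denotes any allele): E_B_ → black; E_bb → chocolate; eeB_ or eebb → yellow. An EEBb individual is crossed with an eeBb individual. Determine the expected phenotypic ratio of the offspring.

Cross: EEBb × eeBb — consider each gene separately:
E gene: EE × ee → 4 Ee → 4 E_ (out of 4)
B gene: Bb × Bb → 1 BB, 2 Bb, 1 bb → 3 B_ : 1 bb (out of 4)
Genotype classes (out of 4 × 4 = 16): E_B_ = 4×3 = 12; E_bb = 4×1 = 4
Apply the phenotype rules: E_B_ (12) → black; E_bb (4) → chocolate
Phenotype counts (out of 16): 12 black, 4 chocolate
Ratio: 3 black : 1 chocolate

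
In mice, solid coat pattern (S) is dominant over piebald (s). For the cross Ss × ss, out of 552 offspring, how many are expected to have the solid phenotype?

Punnett square for Ss × ss:
Offspring genotypes: 2 Ss, 2 ss
Total offspring: 4
Count with target: 2
Probability: 2/4 = 1/2
Expected count = 1/2 × 552 = 276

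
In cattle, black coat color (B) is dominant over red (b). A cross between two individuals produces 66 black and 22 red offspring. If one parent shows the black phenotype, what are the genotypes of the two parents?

Observed offspring: 66 black, 22 red
The observed ratio simplifies to 3:1. Red (bb) offspring appear, so each parent must contribute one b allele. The parent stated to show black carries B, so it is Bb. The other parent is then either Bb or bb: Bb × bb would give a 1:1 split, whereas Bb × Bb gives 3:1 — matching the data. So both parents are heterozygous (Bb × Bb).
Parent genotypes: Bb × Bb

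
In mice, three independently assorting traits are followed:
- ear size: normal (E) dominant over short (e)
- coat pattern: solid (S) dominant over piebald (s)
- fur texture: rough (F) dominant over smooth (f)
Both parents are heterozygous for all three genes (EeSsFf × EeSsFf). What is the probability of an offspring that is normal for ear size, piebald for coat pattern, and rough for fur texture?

Trihybrid cross: EeSsFf × EeSsFf
Each trait segregates independently with a 3:1 phenotypic ratio, so each gene contributes 3/4 (dominant) or 1/4 (recessive).
Target: normal (ear size), piebald (coat pattern), rough (fur texture)
Probability = product of independent per-trait probabilities
= 3/4 × 1/4 × 3/4 = 9/64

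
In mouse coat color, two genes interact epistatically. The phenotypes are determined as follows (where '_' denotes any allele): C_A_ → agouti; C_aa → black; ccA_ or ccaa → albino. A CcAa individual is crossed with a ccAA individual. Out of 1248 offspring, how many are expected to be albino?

Cross: CcAa × ccAA — consider each gene separately:
C gene: Cc × cc → 2 Cc, 2 cc → 2 C_ : 2 cc (out of 4)
A gene: Aa × AA → 2 AA, 2 Aa → 4 A_ (out of 4)
Genotype classes (out of 4 × 4 = 16): C_A_ = 2×4 = 8; ccA_ = 2×4 = 8
Apply the phenotype rules: C_A_ (8) → agouti; ccA_ (8) → albino
Phenotype counts (out of 16): 8 agouti, 8 albino
albino: 8 out of 16 → fraction 1/2
Expected count = 1/2 × 1248 = 624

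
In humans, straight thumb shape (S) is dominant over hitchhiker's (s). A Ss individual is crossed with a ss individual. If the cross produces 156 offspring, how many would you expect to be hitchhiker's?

Punnett square for Ss × ss:
Offspring genotypes: 2 Ss, 2 ss
straight: 2, hitchhiker's: 2
hitchhiker's: 2 out of 4 → fraction 1/2
Expected count = 1/2 × 156 = 78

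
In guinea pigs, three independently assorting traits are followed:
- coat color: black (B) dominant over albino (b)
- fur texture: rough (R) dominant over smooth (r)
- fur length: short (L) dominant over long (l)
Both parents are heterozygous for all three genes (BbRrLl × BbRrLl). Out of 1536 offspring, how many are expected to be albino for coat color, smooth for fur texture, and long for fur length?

Trihybrid cross: BbRrLl × BbRrLl
Each trait segregates independently with a 3:1 phenotypic ratio, so each gene contributes 3/4 (dominant) or 1/4 (recessive).
Target: albino (coat color), smooth (fur texture), long (fur length)
Probability = product of independent per-trait probabilities
= 1/4 × 1/4 × 1/4 = 1/64
Expected count = 1/64 × 1536 = 24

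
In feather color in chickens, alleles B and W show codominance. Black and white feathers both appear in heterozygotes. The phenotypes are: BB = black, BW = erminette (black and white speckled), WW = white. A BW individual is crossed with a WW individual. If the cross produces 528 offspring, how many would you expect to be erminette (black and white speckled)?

Punnett square for BW × WW:
Offspring genotypes: 2 BW, 2 WW
Phenotype counts: 2 erminette (black and white speckled), 2 white
erminette (black and white speckled): 2 out of 4 → fraction 1/2
Expected count = 1/2 × 528 = 264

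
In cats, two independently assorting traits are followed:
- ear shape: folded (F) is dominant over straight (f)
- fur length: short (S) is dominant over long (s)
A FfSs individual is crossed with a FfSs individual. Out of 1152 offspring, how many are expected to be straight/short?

Dihybrid cross FfSs × FfSs — consider each gene separately:
ear shape: Ff × Ff → 1 FF, 2 Ff, 1 ff → 3 F_ : 1 ff (out of 4)
fur length: Ss × Ss → 1 SS, 2 Ss, 1 ss → 3 S_ : 1 ss (out of 4)
Combine (counts out of 4 × 4 = 16): folded/short (F_S_) = 3×3 = 9; folded/long (F_ss) = 3×1 = 3; straight/short (ffS_) = 1×3 = 3; straight/long (ffss) = 1×1 = 1
Phenotype counts (out of 16): 9 folded/short, 3 folded/long, 3 straight/short, 1 straight/long
straight/short: 3 out of 16 → fraction 3/16
Expected count = 3/16 × 1152 = 216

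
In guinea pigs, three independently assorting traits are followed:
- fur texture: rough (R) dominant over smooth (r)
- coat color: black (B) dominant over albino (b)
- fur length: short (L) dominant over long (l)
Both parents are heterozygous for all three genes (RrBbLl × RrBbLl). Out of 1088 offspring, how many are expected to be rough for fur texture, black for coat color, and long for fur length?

Trihybrid cross: RrBbLl × RrBbLl
Each trait segregates independently with a 3:1 phenotypic ratio, so each gene contributes 3/4 (dominant) or 1/4 (recessive).
Target: rough (fur texture), black (coat color), long (fur length)
Probability = product of independent per-trait probabilities
= 3/4 × 3/4 × 1/4 = 9/64
Expected count = 9/64 × 1088 = 153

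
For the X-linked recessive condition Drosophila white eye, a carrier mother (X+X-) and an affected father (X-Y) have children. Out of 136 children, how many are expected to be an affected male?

Cross: X+X- × X-Y
Offspring: 1 X+X-, 1 X+Y, 1 X-X-, 1 X-Y
Probability of an affected male: 1/4
Expected count = 1/4 × 136 = 34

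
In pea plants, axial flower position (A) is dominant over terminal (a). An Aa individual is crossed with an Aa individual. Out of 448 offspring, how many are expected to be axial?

Punnett square for Aa × Aa:
Offspring genotypes: 1 AA, 2 Aa, 1 aa
axial: 3, terminal: 1
axial: 3 out of 4 → fraction 3/4
Expected count = 3/4 × 448 = 336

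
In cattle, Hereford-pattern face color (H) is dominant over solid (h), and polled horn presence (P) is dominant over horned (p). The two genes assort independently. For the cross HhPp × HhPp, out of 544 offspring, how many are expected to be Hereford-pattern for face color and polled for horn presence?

Dihybrid cross HhPp × HhPp — consider each gene separately:
face color: Hh × Hh → 1 HH, 2 Hh, 1 hh → 3 H_ : 1 hh (out of 4)
horn presence: Pp × Pp → 1 PP, 2 Pp, 1 pp → 3 P_ : 1 pp (out of 4)
Looking for: Hereford-pattern (H_) and polled (P_)
P(Hereford-pattern) = 3/4, P(polled) = 3/4
P(both) = 3/4 × 3/4 = 9/16
Expected count = 9/16 × 544 = 306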